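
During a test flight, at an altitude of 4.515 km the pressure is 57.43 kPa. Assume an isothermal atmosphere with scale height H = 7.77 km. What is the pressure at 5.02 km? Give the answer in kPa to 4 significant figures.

P ≈ 53.82 kPa

Between two levels, P₂ = P₁ exp(−Δz/H) with Δz = z₂ − z₁.
Δz = 5020.0 − 4515.0 = 505.00 m; Δz/H = 505.00/7770.0 = 0.064994.
P₂ = 57.43 × exp(−0.064994) = 57.43 × 0.93707 = 53.816 kPa.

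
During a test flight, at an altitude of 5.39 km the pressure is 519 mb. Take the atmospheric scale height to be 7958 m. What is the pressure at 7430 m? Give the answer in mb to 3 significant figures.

P ≈ 402 mb

Between two levels, P₂ = P₁ exp(−Δz/H) with Δz = z₂ − z₁.
Δz = 7430.0 − 5390.0 = 2040.0 m; Δz/H = 2040.0/7958.0 = 0.25635.
P₂ = 519 × exp(−0.25635) = 519 × 0.77387 = 401.64 mb.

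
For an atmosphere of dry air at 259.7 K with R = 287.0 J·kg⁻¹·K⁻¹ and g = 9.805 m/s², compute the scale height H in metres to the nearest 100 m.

H ≈ 7600 m

The scale height of an isothermal atmosphere is H = RT/g.
H = 287.0 × 259.7 / 9.805 = 74534/9.805 = 7601.6 m.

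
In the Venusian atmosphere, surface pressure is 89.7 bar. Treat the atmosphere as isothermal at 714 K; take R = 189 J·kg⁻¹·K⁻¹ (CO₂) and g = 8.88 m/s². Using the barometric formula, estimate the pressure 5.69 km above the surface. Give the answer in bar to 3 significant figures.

P ≈ 61.7 bar

Scale height: H = RT/g = 189 × 714 / 8.88 = 15197 m.
Barometric formula: P = P₀ exp(−z/H).
z/H = 5690.0/15197 = 0.37442; exp(−0.37442) = 0.68769.
P = 89.7 × 0.68769 = 61.686 bar.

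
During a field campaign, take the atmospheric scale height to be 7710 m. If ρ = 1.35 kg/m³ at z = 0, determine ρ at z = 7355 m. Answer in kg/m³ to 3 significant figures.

ρ ≈ 0.520 kg/m³

In an isothermal atmosphere, density decays like pressure: ρ = ρ₀ exp(−z/H).
z/H = 7355.0/7710.0 = 0.95396; exp(−0.95396) = 0.38521.
ρ = 1.35 × 0.38521 = 0.52003 kg/m³.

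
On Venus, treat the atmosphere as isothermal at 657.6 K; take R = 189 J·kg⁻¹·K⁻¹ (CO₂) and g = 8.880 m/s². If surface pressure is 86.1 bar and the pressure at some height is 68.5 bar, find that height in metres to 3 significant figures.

Scale height: H = RT/g = 189 × 657.6 / 8.880 = 13996 m.
Invert the barometric formula: z = H ln(P₀/P).
P₀/P = 86.1/68.5 = 1.2569; ln(1.2569) = 0.22865.
z = 13996 × 0.22865 = 3200.2 m.

z ≈ 3200 m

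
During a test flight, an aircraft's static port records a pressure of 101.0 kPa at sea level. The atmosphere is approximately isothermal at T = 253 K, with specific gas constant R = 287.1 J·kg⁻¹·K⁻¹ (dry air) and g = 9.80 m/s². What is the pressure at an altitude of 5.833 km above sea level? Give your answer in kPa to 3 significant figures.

Scale height: H = RT/g = 287.1 × 253 / 9.80 = 7411.9 m.
Barometric formula: P = P₀ exp(−z/H).
z/H = 5833.0/7411.9 = 0.78698; exp(−0.78698) = 0.45522.
P = 101.0 × 0.45522 = 45.977 kPa.

P ≈ 46.0 kPa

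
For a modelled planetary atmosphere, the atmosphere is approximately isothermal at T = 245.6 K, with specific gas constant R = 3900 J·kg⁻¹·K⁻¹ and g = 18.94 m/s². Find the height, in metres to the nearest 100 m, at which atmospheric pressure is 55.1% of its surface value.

z ≈ 30100 m

Scale height: H = RT/g = 3900 × 245.6 / 18.94 = 50572 m.
Set P/P₀ = exp(−z/H) = 0.551, so z = −H ln(0.551).
−ln(0.551) = 0.59602; z = 50572 × 0.59602 = 30142 m.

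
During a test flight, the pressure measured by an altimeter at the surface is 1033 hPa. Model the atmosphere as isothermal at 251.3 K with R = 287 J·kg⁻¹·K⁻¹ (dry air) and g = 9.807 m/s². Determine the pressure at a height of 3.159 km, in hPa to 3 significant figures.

Scale height: H = RT/g = 287 × 251.3 / 9.807 = 7354.2 m.
Barometric formula: P = P₀ exp(−z/H).
z/H = 3159.0/7354.2 = 0.42955; exp(−0.42955) = 0.65080.
P = 1033 × 0.65080 = 672.28 hPa.

P ≈ 672 hPa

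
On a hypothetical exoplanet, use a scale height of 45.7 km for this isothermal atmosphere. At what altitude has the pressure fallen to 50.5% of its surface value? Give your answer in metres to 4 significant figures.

z ≈ 31220 m

Set P/P₀ = exp(−z/H) = 0.505, so z = −H ln(0.505).
−ln(0.505) = 0.68320; z = 45700 × 0.68320 = 31222 m.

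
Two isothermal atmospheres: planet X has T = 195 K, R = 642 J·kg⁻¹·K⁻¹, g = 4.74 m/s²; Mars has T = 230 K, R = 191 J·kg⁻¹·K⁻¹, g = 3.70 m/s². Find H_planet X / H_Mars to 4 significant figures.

H = RT/g for each body.
H_planet X = 642 × 195 / 4.74 = 26411 m.
H_Mars = 191 × 230 / 3.70 = 11873 m.
H_planet X/H_Mars = 26411/11873 = 2.2245.

H_planet X/H_Mars ≈ 2.224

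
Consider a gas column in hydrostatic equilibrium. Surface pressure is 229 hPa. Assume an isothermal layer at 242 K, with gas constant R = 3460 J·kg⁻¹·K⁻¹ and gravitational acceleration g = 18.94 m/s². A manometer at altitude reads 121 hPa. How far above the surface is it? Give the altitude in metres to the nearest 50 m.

Scale height: H = RT/g = 3460 × 242 / 18.94 = 44209 m.
Invert the barometric formula: z = H ln(P₀/P).
P₀/P = 229/121 = 1.8926; ln(1.8926) = 0.63795.
z = 44209 × 0.63795 = 28203 m.

z ≈ 28200 m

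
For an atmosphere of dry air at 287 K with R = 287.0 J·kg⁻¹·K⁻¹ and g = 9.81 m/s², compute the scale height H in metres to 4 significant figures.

H ≈ 8396 m

The scale height of an isothermal atmosphere is H = RT/g.
H = 287.0 × 287 / 9.81 = 82369/9.81 = 8396.4 m.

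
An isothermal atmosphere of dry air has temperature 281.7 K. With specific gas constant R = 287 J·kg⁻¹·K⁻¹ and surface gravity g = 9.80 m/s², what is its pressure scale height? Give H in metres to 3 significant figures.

The scale height of an isothermal atmosphere is H = RT/g.
H = 287 × 281.7 / 9.80 = 80848/9.80 = 8249.8 m.

H ≈ 8250 m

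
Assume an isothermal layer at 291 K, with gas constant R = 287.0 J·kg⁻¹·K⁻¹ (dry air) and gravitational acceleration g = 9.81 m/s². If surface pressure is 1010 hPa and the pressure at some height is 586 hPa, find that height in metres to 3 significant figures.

Scale height: H = RT/g = 287.0 × 291 / 9.81 = 8513.5 m.
Invert the barometric formula: z = H ln(P₀/P).
P₀/P = 1010/586 = 1.7235; ln(1.7235) = 0.54436.
z = 8513.5 × 0.54436 = 4634.4 m.

z ≈ 4630 m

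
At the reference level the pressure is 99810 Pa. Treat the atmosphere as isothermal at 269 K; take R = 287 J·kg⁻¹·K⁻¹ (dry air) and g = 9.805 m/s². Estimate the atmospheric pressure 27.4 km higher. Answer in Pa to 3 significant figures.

P ≈ 3080 Pa

Scale height: H = RT/g = 287 × 269 / 9.805 = 7873.8 m.
Barometric formula: P = P₀ exp(−z/H).
z/H = 27400/7873.8 = 3.4799; exp(−3.4799) = 0.030810.
P = 99810 × 0.030810 = 3075.1 Pa.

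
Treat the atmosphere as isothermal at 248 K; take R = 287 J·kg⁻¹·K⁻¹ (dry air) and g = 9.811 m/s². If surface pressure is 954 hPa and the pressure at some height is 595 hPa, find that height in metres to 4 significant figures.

Scale height: H = RT/g = 287 × 248 / 9.811 = 7254.7 m.
Invert the barometric formula: z = H ln(P₀/P).
P₀/P = 954/595 = 1.6034; ln(1.6034) = 0.47213.
z = 7254.7 × 0.47213 = 3425.2 m.

z ≈ 3425 m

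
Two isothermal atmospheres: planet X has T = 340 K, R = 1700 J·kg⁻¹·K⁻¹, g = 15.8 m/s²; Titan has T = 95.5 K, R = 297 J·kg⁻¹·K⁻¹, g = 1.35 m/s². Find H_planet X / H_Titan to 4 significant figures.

H = RT/g for each body.
H_planet X = 1700 × 340 / 15.8 = 36582 m.
H_Titan = 297 × 95.5 / 1.35 = 21010 m.
H_planet X/H_Titan = 36582/21010 = 1.7412.

H_planet X/H_Titan ≈ 1.741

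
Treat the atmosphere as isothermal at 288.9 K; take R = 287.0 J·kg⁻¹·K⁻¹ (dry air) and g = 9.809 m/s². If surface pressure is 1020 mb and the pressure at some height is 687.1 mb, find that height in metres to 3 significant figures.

Scale height: H = RT/g = 287.0 × 288.9 / 9.809 = 8452.9 m.
Invert the barometric formula: z = H ln(P₀/P).
P₀/P = 1020/687.1 = 1.4845; ln(1.4845) = 0.39508.
z = 8452.9 × 0.39508 = 3339.6 m.

z ≈ 3340 m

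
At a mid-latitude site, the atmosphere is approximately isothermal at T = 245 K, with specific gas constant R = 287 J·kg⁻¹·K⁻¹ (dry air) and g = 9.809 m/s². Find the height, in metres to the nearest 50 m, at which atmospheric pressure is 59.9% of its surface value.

Scale height: H = RT/g = 287 × 245 / 9.809 = 7168.4 m.
Set P/P₀ = exp(−z/H) = 0.599, so z = −H ln(0.599).
−ln(0.599) = 0.51249; z = 7168.4 × 0.51249 = 3673.7 m.

z ≈ 3650 m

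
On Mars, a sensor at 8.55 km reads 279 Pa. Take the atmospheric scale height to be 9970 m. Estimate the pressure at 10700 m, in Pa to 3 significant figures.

Between two levels, P₂ = P₁ exp(−Δz/H) with Δz = z₂ − z₁.
Δz = 10700 − 8550.0 = 2150.0 m; Δz/H = 2150.0/9970.0 = 0.21565.
P₂ = 279 × exp(−0.21565) = 279 × 0.80602 = 224.88 Pa.

P ≈ 225 Pa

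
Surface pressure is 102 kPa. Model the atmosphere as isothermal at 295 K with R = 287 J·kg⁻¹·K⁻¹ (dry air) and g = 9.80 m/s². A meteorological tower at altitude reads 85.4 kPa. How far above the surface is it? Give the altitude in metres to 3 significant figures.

z ≈ 1530 m

Scale height: H = RT/g = 287 × 295 / 9.80 = 8639.3 m.
Invert the barometric formula: z = H ln(P₀/P).
P₀/P = 102/85.4 = 1.1944; ln(1.1944) = 0.17764.
z = 8639.3 × 0.17764 = 1534.7 m.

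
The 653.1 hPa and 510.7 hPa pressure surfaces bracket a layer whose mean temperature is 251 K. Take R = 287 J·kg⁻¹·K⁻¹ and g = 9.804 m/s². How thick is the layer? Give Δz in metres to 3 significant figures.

Δz ≈ 1810 m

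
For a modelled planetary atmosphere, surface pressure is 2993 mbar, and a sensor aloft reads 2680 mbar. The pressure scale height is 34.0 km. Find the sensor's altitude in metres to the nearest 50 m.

z ≈ 3750 m

Invert the barometric formula: z = H ln(P₀/P).
P₀/P = 2993/2680 = 1.1168; ln(1.1168) = 0.11047.
z = 34000 × 0.11047 = 3756.0 m.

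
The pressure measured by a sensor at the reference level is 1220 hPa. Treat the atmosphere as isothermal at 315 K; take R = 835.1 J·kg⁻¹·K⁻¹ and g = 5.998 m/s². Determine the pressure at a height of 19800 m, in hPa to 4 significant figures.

Scale height: H = RT/g = 835.1 × 315 / 5.998 = 43857 m.
Barometric formula: P = P₀ exp(−z/H).
z/H = 19800/43857 = 0.45147; exp(−0.45147) = 0.63669.
P = 1220 × 0.63669 = 776.76 hPa.

P ≈ 776.8 hPa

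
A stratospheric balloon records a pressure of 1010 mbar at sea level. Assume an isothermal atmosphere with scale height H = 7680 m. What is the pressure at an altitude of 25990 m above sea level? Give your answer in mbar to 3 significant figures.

P ≈ 34.2 mbar

Barometric formula: P = P₀ exp(−z/H).
z/H = 25990/7680.0 = 3.3841; exp(−3.3841) = 0.033908.
P = 1010 × 0.033908 = 34.247 mbar.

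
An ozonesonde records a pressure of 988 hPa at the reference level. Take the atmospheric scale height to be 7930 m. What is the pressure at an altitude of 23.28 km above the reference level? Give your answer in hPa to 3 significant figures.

Barometric formula: P = P₀ exp(−z/H).
z/H = 23280/7930.0 = 2.9357; exp(−2.9357) = 0.053094.
P = 988 × 0.053094 = 52.457 hPa.

P ≈ 52.5 hPa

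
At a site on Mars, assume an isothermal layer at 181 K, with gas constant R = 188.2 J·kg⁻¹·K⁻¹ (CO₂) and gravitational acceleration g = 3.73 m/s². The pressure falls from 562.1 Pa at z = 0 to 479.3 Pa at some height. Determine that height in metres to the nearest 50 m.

z ≈ 1450 m

Scale height: H = RT/g = 188.2 × 181 / 3.73 = 9132.5 m.
Invert the barometric formula: z = H ln(P₀/P).
P₀/P = 562.1/479.3 = 1.1728; ln(1.1728) = 0.15939.
z = 9132.5 × 0.15939 = 1455.6 m.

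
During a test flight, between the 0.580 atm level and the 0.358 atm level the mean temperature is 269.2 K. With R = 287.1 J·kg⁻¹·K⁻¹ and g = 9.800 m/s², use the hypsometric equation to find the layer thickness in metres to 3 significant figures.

Δz ≈ 3810 m

Hypsometric equation: Δz = (R T̄/g) ln(P₁/P₂).
R T̄/g = 287.1 × 269.2 / 9.800 = 7886.5 m.
ln(0.580/0.358) = ln(1.6201) = 0.48249.
Δz = 7886.5 × 0.48249 = 3805.2 m.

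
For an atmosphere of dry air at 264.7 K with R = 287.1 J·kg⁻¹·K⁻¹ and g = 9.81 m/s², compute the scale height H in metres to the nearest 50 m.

H ≈ 7750 m

The scale height of an isothermal atmosphere is H = RT/g.
H = 287.1 × 264.7 / 9.81 = 75995/9.81 = 7746.7 m.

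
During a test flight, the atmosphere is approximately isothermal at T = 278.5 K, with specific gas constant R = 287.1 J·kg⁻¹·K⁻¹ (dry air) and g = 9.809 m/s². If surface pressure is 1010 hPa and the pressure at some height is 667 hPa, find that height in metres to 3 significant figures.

z ≈ 3380 m

Scale height: H = RT/g = 287.1 × 278.5 / 9.809 = 8151.4 m.
Invert the barometric formula: z = H ln(P₀/P).
P₀/P = 1010/667 = 1.5142; ln(1.5142) = 0.41489.
z = 8151.4 × 0.41489 = 3381.9 m.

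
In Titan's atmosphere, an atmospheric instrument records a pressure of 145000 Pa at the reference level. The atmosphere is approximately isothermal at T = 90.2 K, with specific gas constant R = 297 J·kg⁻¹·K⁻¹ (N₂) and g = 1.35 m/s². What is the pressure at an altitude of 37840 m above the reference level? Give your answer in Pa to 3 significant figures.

Scale height: H = RT/g = 297 × 90.2 / 1.35 = 19844 m.
Barometric formula: P = P₀ exp(−z/H).
z/H = 37840/19844 = 1.9069; exp(−1.9069) = 0.14854.
P = 145000 × 0.14854 = 21538 Pa.

P ≈ 21500 Pa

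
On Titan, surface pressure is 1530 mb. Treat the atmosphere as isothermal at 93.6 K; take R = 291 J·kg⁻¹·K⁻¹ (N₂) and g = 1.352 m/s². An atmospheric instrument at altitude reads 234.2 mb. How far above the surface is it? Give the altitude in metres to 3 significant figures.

Scale height: H = RT/g = 291 × 93.6 / 1.352 = 20146 m.
Invert the barometric formula: z = H ln(P₀/P).
P₀/P = 1530/234.2 = 6.5329; ln(6.5329) = 1.8769.
z = 20146 × 1.8769 = 37812 m.

z ≈ 37800 m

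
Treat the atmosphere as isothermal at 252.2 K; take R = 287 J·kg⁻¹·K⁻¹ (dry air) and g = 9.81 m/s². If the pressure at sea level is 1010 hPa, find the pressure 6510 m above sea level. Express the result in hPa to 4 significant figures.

P ≈ 418.0 hPa

Scale height: H = RT/g = 287 × 252.2 / 9.81 = 7378.3 m.
Barometric formula: P = P₀ exp(−z/H).
z/H = 6510.0/7378.3 = 0.88232; exp(−0.88232) = 0.41382.
P = 1010 × 0.41382 = 417.96 hPa.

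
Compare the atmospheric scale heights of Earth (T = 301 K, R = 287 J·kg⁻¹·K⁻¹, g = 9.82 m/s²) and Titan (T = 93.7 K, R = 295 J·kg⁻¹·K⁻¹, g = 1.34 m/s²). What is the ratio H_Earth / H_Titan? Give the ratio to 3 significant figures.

H = RT/g for each body.
H_Earth = 287 × 301 / 9.82 = 8797.0 m.
H_Titan = 295 × 93.7 / 1.34 = 20628 m.
H_Earth/H_Titan = 8797.0/20628 = 0.42646.

H_Earth/H_Titan ≈ 0.426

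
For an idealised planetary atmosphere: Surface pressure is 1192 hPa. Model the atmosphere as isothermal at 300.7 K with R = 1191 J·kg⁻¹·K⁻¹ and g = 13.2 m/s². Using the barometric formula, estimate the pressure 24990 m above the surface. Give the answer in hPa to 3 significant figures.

P ≈ 475 hPa

Scale height: H = RT/g = 1191 × 300.7 / 13.2 = 27131 m.
Barometric formula: P = P₀ exp(−z/H).
z/H = 24990/27131 = 0.92109; exp(−0.92109) = 0.39808.
P = 1192 × 0.39808 = 474.51 hPa.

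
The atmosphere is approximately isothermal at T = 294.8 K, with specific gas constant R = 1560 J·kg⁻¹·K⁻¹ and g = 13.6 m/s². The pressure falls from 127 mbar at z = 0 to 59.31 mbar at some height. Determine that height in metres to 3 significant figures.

Scale height: H = RT/g = 1560 × 294.8 / 13.6 = 33815 m.
Invert the barometric formula: z = H ln(P₀/P).
P₀/P = 127/59.31 = 2.1413; ln(2.1413) = 0.76141.
z = 33815 × 0.76141 = 25747 m.

z ≈ 25700 m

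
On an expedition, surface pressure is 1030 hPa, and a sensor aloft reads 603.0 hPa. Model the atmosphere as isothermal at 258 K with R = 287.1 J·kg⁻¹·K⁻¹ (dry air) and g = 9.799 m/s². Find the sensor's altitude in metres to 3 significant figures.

Scale height: H = RT/g = 287.1 × 258 / 9.799 = 7559.1 m.
Invert the barometric formula: z = H ln(P₀/P).
P₀/P = 1030/603.0 = 1.7081; ln(1.7081) = 0.53538.
z = 7559.1 × 0.53538 = 4047.0 m.

z ≈ 4050 m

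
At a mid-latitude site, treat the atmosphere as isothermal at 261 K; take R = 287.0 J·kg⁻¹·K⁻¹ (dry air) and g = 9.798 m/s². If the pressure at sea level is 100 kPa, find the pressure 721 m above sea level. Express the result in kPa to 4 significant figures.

P ≈ 91.00 kPa

Scale height: H = RT/g = 287.0 × 261 / 9.798 = 7645.1 m.
Barometric formula: P = P₀ exp(−z/H).
z/H = 721.00/7645.1 = 0.094309; exp(−0.094309) = 0.91000.
P = 100 × 0.91000 = 91.000 kPa.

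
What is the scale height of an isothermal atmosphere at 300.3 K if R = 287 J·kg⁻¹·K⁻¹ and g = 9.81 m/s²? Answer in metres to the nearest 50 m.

The scale height of an isothermal atmosphere is H = RT/g.
H = 287 × 300.3 / 9.81 = 86186/9.81 = 8785.5 m.

H ≈ 8800 m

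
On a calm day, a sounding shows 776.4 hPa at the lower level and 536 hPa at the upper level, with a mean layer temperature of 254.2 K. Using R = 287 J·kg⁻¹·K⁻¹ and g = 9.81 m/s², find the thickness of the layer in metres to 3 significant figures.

Δz ≈ 2760 m

Hypsometric equation: Δz = (R T̄/g) ln(P₁/P₂).
R T̄/g = 287 × 254.2 / 9.81 = 7436.8 m.
ln(776.4/536) = ln(1.4485) = 0.37053.
Δz = 7436.8 × 0.37053 = 2755.6 m.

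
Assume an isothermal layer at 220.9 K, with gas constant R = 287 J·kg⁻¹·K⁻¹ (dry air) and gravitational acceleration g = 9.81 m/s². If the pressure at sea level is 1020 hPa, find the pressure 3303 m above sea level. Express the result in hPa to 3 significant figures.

P ≈ 612 hPa

Scale height: H = RT/g = 287 × 220.9 / 9.81 = 6462.6 m.
Barometric formula: P = P₀ exp(−z/H).
z/H = 3303.0/6462.6 = 0.51109; exp(−0.51109) = 0.59984.
P = 1020 × 0.59984 = 611.84 hPa.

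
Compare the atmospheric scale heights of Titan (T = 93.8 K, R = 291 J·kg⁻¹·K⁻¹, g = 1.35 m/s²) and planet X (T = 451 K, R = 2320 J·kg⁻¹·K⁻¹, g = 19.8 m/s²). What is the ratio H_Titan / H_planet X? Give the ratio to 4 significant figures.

H = RT/g for each body.
H_Titan = 291 × 93.8 / 1.35 = 20219 m.
H_planet X = 2320 × 451 / 19.8 = 52844 m.
H_Titan/H_planet X = 20219/52844 = 0.38262.

H_Titan/H_planet X ≈ 0.3826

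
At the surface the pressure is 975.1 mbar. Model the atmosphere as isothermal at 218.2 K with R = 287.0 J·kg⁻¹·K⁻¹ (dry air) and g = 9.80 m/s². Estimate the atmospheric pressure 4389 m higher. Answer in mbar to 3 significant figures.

P ≈ 491 mbar

Scale height: H = RT/g = 287.0 × 218.2 / 9.80 = 6390.1 m.
Barometric formula: P = P₀ exp(−z/H).
z/H = 4389.0/6390.1 = 0.68684; exp(−0.68684) = 0.50316.
P = 975.1 × 0.50316 = 490.63 mbar.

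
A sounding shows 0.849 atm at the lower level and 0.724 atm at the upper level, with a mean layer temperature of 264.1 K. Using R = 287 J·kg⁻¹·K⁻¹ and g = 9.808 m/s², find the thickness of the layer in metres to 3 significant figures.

Δz ≈ 1230 m

Hypsometric equation: Δz = (R T̄/g) ln(P₁/P₂).
R T̄/g = 287 × 264.1 / 9.808 = 7728.0 m.
ln(0.849/0.724) = ln(1.1727) = 0.15931.
Δz = 7728.0 × 0.15931 = 1231.1 m.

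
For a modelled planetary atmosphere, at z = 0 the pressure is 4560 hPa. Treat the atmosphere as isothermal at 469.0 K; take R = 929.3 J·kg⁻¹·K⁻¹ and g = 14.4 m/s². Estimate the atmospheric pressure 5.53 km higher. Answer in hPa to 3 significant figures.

P ≈ 3800 hPa

Scale height: H = RT/g = 929.3 × 469.0 / 14.4 = 30267 m.
Barometric formula: P = P₀ exp(−z/H).
z/H = 5530.0/30267 = 0.18271; exp(−0.18271) = 0.83301.
P = 4560 × 0.83301 = 3798.5 hPa.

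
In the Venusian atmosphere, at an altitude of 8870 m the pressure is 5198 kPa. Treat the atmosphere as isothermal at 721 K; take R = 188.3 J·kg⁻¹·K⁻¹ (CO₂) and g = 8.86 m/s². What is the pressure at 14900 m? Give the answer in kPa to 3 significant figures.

P ≈ 3510 kPa

Scale height: H = RT/g = 188.3 × 721 / 8.86 = 15323 m.
Between two levels, P₂ = P₁ exp(−Δz/H) with Δz = z₂ − z₁.
Δz = 14900 − 8870.0 = 6030.0 m; Δz/H = 6030.0/15323 = 0.39353.
P₂ = 5198 × exp(−0.39353) = 5198 × 0.67467 = 3506.9 kPa.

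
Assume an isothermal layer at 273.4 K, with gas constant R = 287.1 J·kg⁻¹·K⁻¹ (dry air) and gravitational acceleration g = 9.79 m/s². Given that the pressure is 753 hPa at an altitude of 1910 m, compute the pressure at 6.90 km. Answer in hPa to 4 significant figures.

P ≈ 404.1 hPa

Scale height: H = RT/g = 287.1 × 273.4 / 9.79 = 8017.7 m.
Between two levels, P₂ = P₁ exp(−Δz/H) with Δz = z₂ − z₁.
Δz = 6900.0 − 1910.0 = 4990.0 m; Δz/H = 4990.0/8017.7 = 0.62237.
P₂ = 753 × exp(−0.62237) = 753 × 0.53667 = 404.11 hPa.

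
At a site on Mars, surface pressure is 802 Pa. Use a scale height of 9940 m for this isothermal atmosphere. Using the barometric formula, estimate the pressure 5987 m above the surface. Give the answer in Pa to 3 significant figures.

Barometric formula: P = P₀ exp(−z/H).
z/H = 5987.0/9940.0 = 0.60231; exp(−0.60231) = 0.54755.
P = 802 × 0.54755 = 439.14 Pa.

P ≈ 439 Pa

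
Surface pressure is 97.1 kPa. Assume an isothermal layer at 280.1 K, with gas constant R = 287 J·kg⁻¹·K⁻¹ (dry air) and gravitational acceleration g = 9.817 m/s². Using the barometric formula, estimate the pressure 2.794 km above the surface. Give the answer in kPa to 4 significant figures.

P ≈ 69.03 kPa

Scale height: H = RT/g = 287 × 280.1 / 9.817 = 8188.7 m.
Barometric formula: P = P₀ exp(−z/H).
z/H = 2794.0/8188.7 = 0.34120; exp(−0.34120) = 0.71092.
P = 97.1 × 0.71092 = 69.030 kPa.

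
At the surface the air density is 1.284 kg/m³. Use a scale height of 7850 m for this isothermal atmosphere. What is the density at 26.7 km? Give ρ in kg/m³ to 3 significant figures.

ρ ≈ 0.0428 kg/m³

In an isothermal atmosphere, density decays like pressure: ρ = ρ₀ exp(−z/H).
z/H = 26700/7850.0 = 3.4013; exp(−3.4013) = 0.033330.
ρ = 1.284 × 0.033330 = 0.042796 kg/m³.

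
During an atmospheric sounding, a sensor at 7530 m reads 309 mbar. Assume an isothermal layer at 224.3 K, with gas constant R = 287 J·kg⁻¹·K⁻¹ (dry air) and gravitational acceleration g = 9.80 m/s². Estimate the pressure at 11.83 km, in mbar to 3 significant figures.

P ≈ 161 mbar

Scale height: H = RT/g = 287 × 224.3 / 9.80 = 6568.8 m.
Between two levels, P₂ = P₁ exp(−Δz/H) with Δz = z₂ − z₁.
Δz = 11830 − 7530.0 = 4300.0 m; Δz/H = 4300.0/6568.8 = 0.65461.
P₂ = 309 × exp(−0.65461) = 309 × 0.51964 = 160.57 mbar.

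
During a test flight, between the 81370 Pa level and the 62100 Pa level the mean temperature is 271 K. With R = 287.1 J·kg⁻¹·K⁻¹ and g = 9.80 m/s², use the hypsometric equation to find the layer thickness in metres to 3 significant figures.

Hypsometric equation: Δz = (R T̄/g) ln(P₁/P₂).
R T̄/g = 287.1 × 271 / 9.80 = 7939.2 m.
ln(81370/62100) = ln(1.3103) = 0.27026.
Δz = 7939.2 × 0.27026 = 2145.6 m.

Δz ≈ 2150 m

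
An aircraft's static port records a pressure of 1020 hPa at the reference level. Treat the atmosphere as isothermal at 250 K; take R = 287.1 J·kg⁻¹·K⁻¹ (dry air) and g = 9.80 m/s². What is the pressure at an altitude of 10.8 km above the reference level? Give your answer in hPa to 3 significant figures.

P ≈ 233 hPa

Scale height: H = RT/g = 287.1 × 250 / 9.80 = 7324.0 m.
Barometric formula: P = P₀ exp(−z/H).
z/H = 10800/7324.0 = 1.4746; exp(−1.4746) = 0.22887.
P = 1020 × 0.22887 = 233.45 hPa.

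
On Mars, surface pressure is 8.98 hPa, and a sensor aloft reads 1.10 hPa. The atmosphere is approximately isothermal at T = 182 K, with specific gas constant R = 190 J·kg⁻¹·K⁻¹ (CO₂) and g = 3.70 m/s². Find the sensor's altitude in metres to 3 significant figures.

Scale height: H = RT/g = 190 × 182 / 3.70 = 9345.9 m.
Invert the barometric formula: z = H ln(P₀/P).
P₀/P = 8.98/1.10 = 8.1636; ln(8.1636) = 2.0997.
z = 9345.9 × 2.0997 = 19624 m.

z ≈ 19600 m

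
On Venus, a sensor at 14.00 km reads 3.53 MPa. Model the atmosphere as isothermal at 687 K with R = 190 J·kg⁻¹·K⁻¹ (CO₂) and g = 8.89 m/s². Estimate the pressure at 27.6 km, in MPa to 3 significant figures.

P ≈ 1.40 MPa

Scale height: H = RT/g = 190 × 687 / 8.89 = 14683 m.
Between two levels, P₂ = P₁ exp(−Δz/H) with Δz = z₂ − z₁.
Δz = 27600 − 14000 = 13600 m; Δz/H = 13600/14683 = 0.92624.
P₂ = 3.53 × exp(−0.92624) = 3.53 × 0.39604 = 1.3980 MPa.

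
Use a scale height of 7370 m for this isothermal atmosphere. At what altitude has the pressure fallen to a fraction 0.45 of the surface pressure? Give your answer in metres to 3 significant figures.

z ≈ 5890 m

Set P/P₀ = exp(−z/H) = 0.45, so z = −H ln(0.45).
−ln(0.45) = 0.79851; z = 7370.0 × 0.79851 = 5885.0 m.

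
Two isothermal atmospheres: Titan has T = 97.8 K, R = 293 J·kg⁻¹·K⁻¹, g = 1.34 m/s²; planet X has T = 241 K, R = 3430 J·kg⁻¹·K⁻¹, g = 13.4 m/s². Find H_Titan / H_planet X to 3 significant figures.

H = RT/g for each body.
H_Titan = 293 × 97.8 / 1.34 = 21385 m.
H_planet X = 3430 × 241 / 13.4 = 61689 m.
H_Titan/H_planet X = 21385/61689 = 0.34666.

H_Titan/H_planet X ≈ 0.347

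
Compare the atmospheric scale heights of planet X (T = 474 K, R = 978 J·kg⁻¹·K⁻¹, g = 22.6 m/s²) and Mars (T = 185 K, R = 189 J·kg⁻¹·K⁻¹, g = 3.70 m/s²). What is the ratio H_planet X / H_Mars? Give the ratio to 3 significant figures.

H = RT/g for each body.
H_planet X = 978 × 474 / 22.6 = 20512 m.
H_Mars = 189 × 185 / 3.70 = 9450.0 m.
H_planet X/H_Mars = 20512/9450.0 = 2.1706.

H_planet X/H_Mars ≈ 2.17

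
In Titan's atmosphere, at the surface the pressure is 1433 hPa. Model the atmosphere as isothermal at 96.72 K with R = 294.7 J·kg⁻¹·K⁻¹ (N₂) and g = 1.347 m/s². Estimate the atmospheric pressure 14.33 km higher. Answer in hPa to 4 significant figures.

P ≈ 728.0 hPa

Scale height: H = RT/g = 294.7 × 96.72 / 1.347 = 21161 m.
Barometric formula: P = P₀ exp(−z/H).
z/H = 14330/21161 = 0.67719; exp(−0.67719) = 0.50804.
P = 1433 × 0.50804 = 728.02 hPa.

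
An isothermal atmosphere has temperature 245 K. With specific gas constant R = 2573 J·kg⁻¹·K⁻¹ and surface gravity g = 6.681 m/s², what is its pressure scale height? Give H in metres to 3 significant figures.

H ≈ 94400 m

The scale height of an isothermal atmosphere is H = RT/g.
H = 2573 × 245 / 6.681 = 630380/6.681 = 94354 m.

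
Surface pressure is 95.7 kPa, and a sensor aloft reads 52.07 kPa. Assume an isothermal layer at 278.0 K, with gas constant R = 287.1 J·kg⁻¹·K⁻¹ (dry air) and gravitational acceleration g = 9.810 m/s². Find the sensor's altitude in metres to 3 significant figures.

z ≈ 4950 m

Scale height: H = RT/g = 287.1 × 278.0 / 9.810 = 8136.0 m.
Invert the barometric formula: z = H ln(P₀/P).
P₀/P = 95.7/52.07 = 1.8379; ln(1.8379) = 0.60862.
z = 8136.0 × 0.60862 = 4951.7 m.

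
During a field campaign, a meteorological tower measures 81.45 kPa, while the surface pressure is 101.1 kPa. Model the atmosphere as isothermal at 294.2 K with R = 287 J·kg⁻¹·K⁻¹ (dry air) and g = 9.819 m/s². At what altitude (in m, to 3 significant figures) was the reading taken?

z ≈ 1860 m

Scale height: H = RT/g = 287 × 294.2 / 9.819 = 8599.2 m.
Invert the barometric formula: z = H ln(P₀/P).
P₀/P = 101.1/81.45 = 1.2413; ln(1.2413) = 0.21616.
z = 8599.2 × 0.21616 = 1858.8 m.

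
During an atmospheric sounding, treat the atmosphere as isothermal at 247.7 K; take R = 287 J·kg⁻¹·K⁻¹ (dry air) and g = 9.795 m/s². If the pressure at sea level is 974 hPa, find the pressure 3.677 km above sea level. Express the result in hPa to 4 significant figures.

Scale height: H = RT/g = 287 × 247.7 / 9.795 = 7257.8 m.
Barometric formula: P = P₀ exp(−z/H).
z/H = 3677.0/7257.8 = 0.50663; exp(−0.50663) = 0.60252.
P = 974 × 0.60252 = 586.85 hPa.

P ≈ 586.9 hPa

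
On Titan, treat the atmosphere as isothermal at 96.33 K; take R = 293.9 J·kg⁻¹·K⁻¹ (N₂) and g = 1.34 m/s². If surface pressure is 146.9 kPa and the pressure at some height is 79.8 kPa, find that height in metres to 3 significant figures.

z ≈ 12900 m

Scale height: H = RT/g = 293.9 × 96.33 / 1.34 = 21128 m.
Invert the barometric formula: z = H ln(P₀/P).
P₀/P = 146.9/79.8 = 1.8409; ln(1.8409) = 0.61025.
z = 21128 × 0.61025 = 12893 m.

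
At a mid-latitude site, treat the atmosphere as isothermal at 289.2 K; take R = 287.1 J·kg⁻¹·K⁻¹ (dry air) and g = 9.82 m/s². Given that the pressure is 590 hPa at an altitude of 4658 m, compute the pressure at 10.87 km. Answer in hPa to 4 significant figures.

P ≈ 283.0 hPa

Scale height: H = RT/g = 287.1 × 289.2 / 9.82 = 8455.1 m.
Between two levels, P₂ = P₁ exp(−Δz/H) with Δz = z₂ − z₁.
Δz = 10870 − 4658.0 = 6212.0 m; Δz/H = 6212.0/8455.1 = 0.73470.
P₂ = 590 × exp(−0.73470) = 590 × 0.47965 = 282.99 hPa.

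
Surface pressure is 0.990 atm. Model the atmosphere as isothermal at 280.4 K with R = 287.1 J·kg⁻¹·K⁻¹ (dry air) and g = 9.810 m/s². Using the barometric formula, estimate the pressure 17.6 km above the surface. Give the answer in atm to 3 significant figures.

P ≈ 0.116 atm

Scale height: H = RT/g = 287.1 × 280.4 / 9.810 = 8206.2 m.
Barometric formula: P = P₀ exp(−z/H).
z/H = 17600/8206.2 = 2.1447; exp(−2.1447) = 0.11710.
P = 0.990 × 0.11710 = 0.11593 atm.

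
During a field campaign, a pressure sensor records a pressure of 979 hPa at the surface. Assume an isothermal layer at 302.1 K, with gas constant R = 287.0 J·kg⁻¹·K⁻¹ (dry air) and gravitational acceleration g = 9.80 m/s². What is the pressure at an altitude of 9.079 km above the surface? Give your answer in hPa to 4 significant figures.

Scale height: H = RT/g = 287.0 × 302.1 / 9.80 = 8847.2 m.
Barometric formula: P = P₀ exp(−z/H).
z/H = 9079.0/8847.2 = 1.0262; exp(−1.0262) = 0.35837.
P = 979 × 0.35837 = 350.84 hPa.

P ≈ 350.8 hPa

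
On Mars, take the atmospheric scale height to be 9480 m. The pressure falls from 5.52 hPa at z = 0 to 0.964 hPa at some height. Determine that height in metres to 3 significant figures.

z ≈ 16500 m

Invert the barometric formula: z = H ln(P₀/P).
P₀/P = 5.52/0.964 = 5.7261; ln(5.7261) = 1.7450.
z = 9480.0 × 1.7450 = 16543 m.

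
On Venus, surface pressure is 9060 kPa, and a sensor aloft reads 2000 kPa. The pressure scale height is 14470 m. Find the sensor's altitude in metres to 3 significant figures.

Invert the barometric formula: z = H ln(P₀/P).
P₀/P = 9060/2000 = 4.5300; ln(4.5300) = 1.5107.
z = 14470 × 1.5107 = 21860 m.

z ≈ 21900 m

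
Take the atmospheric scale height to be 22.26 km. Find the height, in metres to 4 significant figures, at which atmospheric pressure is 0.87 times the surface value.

Set P/P₀ = exp(−z/H) = 0.87, so z = −H ln(0.87).
−ln(0.87) = 0.13926; z = 22260 × 0.13926 = 3099.9 m.

z ≈ 3100 m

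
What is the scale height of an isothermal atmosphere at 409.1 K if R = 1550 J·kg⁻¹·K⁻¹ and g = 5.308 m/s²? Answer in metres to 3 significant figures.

The scale height of an isothermal atmosphere is H = RT/g.
H = 1550 × 409.1 / 5.308 = 634100/5.308 = 119460 m.

H ≈ 119000 m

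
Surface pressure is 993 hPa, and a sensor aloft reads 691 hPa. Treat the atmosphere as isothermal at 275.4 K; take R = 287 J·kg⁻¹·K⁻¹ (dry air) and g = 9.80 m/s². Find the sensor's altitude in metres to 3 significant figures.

z ≈ 2920 m

Scale height: H = RT/g = 287 × 275.4 / 9.80 = 8065.3 m.
Invert the barometric formula: z = H ln(P₀/P).
P₀/P = 993/691 = 1.4370; ln(1.4370) = 0.36256.
z = 8065.3 × 0.36256 = 2924.2 m.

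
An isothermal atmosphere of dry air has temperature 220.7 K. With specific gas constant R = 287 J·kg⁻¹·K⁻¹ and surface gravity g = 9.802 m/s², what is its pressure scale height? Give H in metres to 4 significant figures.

H ≈ 6462 m

The scale height of an isothermal atmosphere is H = RT/g.
H = 287 × 220.7 / 9.802 = 63341/9.802 = 6462.0 m.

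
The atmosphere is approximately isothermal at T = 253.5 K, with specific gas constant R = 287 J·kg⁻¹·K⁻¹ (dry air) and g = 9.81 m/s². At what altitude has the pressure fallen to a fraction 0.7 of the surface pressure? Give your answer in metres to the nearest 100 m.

z ≈ 2600 m

Scale height: H = RT/g = 287 × 253.5 / 9.81 = 7416.4 m.
Set P/P₀ = exp(−z/H) = 0.7, so z = −H ln(0.7).
−ln(0.7) = 0.35667; z = 7416.4 × 0.35667 = 2645.2 m.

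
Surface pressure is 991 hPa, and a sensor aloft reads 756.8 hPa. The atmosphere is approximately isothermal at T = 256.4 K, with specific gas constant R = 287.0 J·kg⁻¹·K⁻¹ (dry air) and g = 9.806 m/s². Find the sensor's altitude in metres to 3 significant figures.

Scale height: H = RT/g = 287.0 × 256.4 / 9.806 = 7504.3 m.
Invert the barometric formula: z = H ln(P₀/P).
P₀/P = 991/756.8 = 1.3095; ln(1.3095) = 0.26965.
z = 7504.3 × 0.26965 = 2023.5 m.

z ≈ 2020 m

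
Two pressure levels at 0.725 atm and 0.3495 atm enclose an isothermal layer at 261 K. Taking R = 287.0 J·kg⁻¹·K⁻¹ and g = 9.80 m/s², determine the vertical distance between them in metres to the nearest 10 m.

Δz ≈ 5580 m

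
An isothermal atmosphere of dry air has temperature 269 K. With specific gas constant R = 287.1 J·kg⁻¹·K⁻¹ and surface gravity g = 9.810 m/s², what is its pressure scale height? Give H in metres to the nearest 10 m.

The scale height of an isothermal atmosphere is H = RT/g.
H = 287.1 × 269 / 9.810 = 77230/9.810 = 7872.6 m.

H ≈ 7870 m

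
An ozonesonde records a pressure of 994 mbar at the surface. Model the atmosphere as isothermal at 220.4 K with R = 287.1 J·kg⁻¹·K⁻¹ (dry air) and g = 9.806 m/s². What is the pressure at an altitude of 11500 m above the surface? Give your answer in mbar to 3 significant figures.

P ≈ 167 mbar

Scale height: H = RT/g = 287.1 × 220.4 / 9.806 = 6452.9 m.
Barometric formula: P = P₀ exp(−z/H).
z/H = 11500/6452.9 = 1.7821; exp(−1.7821) = 0.16828.
P = 994 × 0.16828 = 167.27 mbar.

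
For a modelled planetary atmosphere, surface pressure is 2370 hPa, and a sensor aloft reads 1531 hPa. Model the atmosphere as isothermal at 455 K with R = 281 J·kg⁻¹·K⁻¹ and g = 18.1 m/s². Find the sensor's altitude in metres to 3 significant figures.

Scale height: H = RT/g = 281 × 455 / 18.1 = 7063.8 m.
Invert the barometric formula: z = H ln(P₀/P).
P₀/P = 2370/1531 = 1.5480; ln(1.5480) = 0.43696.
z = 7063.8 × 0.43696 = 3086.6 m.

z ≈ 3090 m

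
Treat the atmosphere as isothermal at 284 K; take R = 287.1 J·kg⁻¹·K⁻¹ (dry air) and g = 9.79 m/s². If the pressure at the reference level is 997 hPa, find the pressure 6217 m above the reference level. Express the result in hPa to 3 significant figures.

P ≈ 473 hPa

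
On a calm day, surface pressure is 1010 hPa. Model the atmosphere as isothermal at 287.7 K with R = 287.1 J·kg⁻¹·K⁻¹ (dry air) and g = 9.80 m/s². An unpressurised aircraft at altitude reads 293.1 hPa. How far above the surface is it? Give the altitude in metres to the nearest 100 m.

z ≈ 10400 m

Scale height: H = RT/g = 287.1 × 287.7 / 9.80 = 8428.4 m.
Invert the barometric formula: z = H ln(P₀/P).
P₀/P = 1010/293.1 = 3.4459; ln(3.4459) = 1.2372.
z = 8428.4 × 1.2372 = 10428 m.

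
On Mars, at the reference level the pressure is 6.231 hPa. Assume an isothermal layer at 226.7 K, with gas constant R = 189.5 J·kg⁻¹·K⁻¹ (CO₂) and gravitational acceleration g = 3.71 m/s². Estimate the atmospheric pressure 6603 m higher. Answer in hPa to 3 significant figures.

P ≈ 3.52 hPa

Scale height: H = RT/g = 189.5 × 226.7 / 3.71 = 11579 m.
Barometric formula: P = P₀ exp(−z/H).
z/H = 6603.0/11579 = 0.57026; exp(−0.57026) = 0.56538.
P = 6.231 × 0.56538 = 3.5229 hPa.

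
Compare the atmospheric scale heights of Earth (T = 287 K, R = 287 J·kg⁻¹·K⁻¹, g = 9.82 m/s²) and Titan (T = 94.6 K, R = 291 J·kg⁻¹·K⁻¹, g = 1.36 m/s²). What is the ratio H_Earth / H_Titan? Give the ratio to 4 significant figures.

H_Earth/H_Titan ≈ 0.4144

H = RT/g for each body.
H_Earth = 287 × 287 / 9.82 = 8387.9 m.
H_Titan = 291 × 94.6 / 1.36 = 20242 m.
H_Earth/H_Titan = 8387.9/20242 = 0.41438.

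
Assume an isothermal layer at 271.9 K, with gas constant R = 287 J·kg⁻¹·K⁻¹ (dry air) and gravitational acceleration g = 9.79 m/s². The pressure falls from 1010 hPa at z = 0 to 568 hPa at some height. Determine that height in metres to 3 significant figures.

Scale height: H = RT/g = 287 × 271.9 / 9.79 = 7970.9 m.
Invert the barometric formula: z = H ln(P₀/P).
P₀/P = 1010/568 = 1.7782; ln(1.7782) = 0.57560.
z = 7970.9 × 0.57560 = 4588.1 m.

z ≈ 4590 m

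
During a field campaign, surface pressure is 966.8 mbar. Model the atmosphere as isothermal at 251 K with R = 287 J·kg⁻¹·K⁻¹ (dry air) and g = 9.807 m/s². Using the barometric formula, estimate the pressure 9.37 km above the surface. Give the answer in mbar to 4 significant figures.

Scale height: H = RT/g = 287 × 251 / 9.807 = 7345.5 m.
Barometric formula: P = P₀ exp(−z/H).
z/H = 9370.0/7345.5 = 1.2756; exp(−1.2756) = 0.27926.
P = 966.8 × 0.27926 = 269.99 mbar.

P ≈ 270.0 mbar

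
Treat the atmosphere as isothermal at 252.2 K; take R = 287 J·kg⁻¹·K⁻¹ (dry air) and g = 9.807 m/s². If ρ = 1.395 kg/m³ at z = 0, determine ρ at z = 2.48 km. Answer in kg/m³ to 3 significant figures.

Scale height: H = RT/g = 287 × 252.2 / 9.807 = 7380.6 m.
In an isothermal atmosphere, density decays like pressure: ρ = ρ₀ exp(−z/H).
z/H = 2480.0/7380.6 = 0.33602; exp(−0.33602) = 0.71461.
ρ = 1.395 × 0.71461 = 0.99688 kg/m³.

ρ ≈ 0.997 kg/m³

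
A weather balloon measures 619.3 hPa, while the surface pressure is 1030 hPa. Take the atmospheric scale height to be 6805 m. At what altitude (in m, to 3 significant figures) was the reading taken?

z ≈ 3460 m

Invert the barometric formula: z = H ln(P₀/P).
P₀/P = 1030/619.3 = 1.6632; ln(1.6632) = 0.50874.
z = 6805.0 × 0.50874 = 3462.0 m.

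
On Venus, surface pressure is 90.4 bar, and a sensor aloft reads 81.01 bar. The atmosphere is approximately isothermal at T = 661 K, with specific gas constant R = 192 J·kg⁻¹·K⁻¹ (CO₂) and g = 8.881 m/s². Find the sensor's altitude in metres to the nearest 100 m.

Scale height: H = RT/g = 192 × 661 / 8.881 = 14290 m.
Invert the barometric formula: z = H ln(P₀/P).
P₀/P = 90.4/81.01 = 1.1159; ln(1.1159) = 0.10966.
z = 14290 × 0.10966 = 1567.0 m.

z ≈ 1600 m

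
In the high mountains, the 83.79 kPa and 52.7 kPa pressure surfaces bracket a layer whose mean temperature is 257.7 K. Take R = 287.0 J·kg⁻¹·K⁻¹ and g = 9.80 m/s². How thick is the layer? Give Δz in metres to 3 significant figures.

Δz ≈ 3500 m

Hypsometric equation: Δz = (R T̄/g) ln(P₁/P₂).
R T̄/g = 287.0 × 257.7 / 9.80 = 7546.9 m.
ln(83.79/52.7) = ln(1.5899) = 0.46367.
Δz = 7546.9 × 0.46367 = 3499.3 m.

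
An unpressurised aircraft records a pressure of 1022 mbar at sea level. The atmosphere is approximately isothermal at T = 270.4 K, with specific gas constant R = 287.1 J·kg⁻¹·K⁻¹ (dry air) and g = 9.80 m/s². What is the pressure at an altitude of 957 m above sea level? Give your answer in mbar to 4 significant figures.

P ≈ 905.7 mbar

Scale height: H = RT/g = 287.1 × 270.4 / 9.80 = 7921.6 m.
Barometric formula: P = P₀ exp(−z/H).
z/H = 957.00/7921.6 = 0.12081; exp(−0.12081) = 0.88620.
P = 1022 × 0.88620 = 905.70 mbar.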